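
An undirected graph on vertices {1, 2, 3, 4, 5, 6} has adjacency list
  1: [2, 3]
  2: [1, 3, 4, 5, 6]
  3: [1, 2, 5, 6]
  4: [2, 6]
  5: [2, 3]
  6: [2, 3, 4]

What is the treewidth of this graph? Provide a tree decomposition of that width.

Treewidth 2.
One such decomposition:
Bags: B1 = {2, 4, 6}  B2 = {2, 3, 6}  B3 = {1, 2, 3}  B4 = {2, 3, 5}
Tree: B1–B2, B2–B3, B3–B4

The largest bag has 3 vertices, giving width 2; this decomposition certifies tw(G) ≤ 2. On the other hand G contains the 3-clique {1, 2, 3}. A clique must lie in a single bag of any decomposition, so no decomposition can have width below 2. Combining the bounds, tw(G) = 2.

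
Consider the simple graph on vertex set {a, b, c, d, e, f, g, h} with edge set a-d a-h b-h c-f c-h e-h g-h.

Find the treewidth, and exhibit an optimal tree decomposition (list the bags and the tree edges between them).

Treewidth 1.
One such decomposition:
Bags: B1 = {e, h}  B2 = {a, h}  B3 = {c, h}  B4 = {c, f}  B5 = {b, h}  B6 = {g, h}  B7 = {a, d}
Tree: B1–B2, B2–B3, B3–B4, B3–B5, B1–B6, B2–B7

The largest bag has 2 vertices, giving width 1; this decomposition certifies tw(G) ≤ 1. G has an edge, so its treewidth is at least 1. The upper and lower bounds meet at 1, so that is the treewidth.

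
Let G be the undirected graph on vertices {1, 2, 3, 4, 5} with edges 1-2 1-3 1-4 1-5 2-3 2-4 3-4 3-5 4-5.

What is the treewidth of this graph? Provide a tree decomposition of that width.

The largest bag has 4 vertices, giving width 3; this decomposition certifies tw(G) ≤ 3. Conversely, {1, 2, 3, 4} is a clique of size 4, and the vertices of any clique must share a bag in every tree decomposition; so some bag has ≥ 4 vertices and tw(G) ≥ 3. The upper and lower bounds meet at 3, so that is the treewidth.

Treewidth 3.
One such decomposition:
Bags: B1 = {1, 3, 4, 5}  B2 = {1, 2, 3, 4}
Tree: B1–B2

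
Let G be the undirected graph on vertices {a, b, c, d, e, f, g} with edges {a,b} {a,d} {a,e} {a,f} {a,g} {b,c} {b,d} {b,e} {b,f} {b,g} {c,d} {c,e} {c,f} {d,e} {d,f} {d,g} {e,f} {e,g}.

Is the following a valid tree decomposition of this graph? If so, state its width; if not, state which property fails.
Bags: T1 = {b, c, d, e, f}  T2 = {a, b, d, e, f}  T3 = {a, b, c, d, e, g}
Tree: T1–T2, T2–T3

No — bags containing vertex c are not connected in the tree.

A tree decomposition must satisfy three properties: every vertex lies in some bag; for every edge, both endpoints lie together in some bag; and for every vertex, the bags containing it form a connected subtree. Here bags containing vertex c are not connected in the tree, so the decomposition is invalid.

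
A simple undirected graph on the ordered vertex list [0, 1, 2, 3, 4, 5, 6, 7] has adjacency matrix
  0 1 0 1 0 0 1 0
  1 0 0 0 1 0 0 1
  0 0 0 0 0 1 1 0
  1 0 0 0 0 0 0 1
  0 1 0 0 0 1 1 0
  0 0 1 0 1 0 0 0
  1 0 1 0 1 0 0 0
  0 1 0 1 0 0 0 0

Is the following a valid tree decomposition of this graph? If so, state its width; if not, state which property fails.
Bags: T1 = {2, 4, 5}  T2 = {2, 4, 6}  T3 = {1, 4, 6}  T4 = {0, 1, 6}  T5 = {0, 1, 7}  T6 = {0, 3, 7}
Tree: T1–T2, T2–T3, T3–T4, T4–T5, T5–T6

Checking the three conditions: (i) the bags cover all of {0, 1, 2, 3, 4, 5, 6, 7}; (ii) for each edge, some bag contains both endpoints; (iii) the bags containing any fixed vertex form a subtree. All hold, so the decomposition is valid with width 3 − 1 = 2.

Yes; width 2.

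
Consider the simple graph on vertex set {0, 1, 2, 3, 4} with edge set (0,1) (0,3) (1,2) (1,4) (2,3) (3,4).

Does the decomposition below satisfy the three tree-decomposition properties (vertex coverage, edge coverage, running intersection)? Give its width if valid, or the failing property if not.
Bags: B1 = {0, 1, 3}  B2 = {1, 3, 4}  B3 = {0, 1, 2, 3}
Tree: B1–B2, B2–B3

A tree decomposition must satisfy three properties: every vertex lies in some bag; for every edge, both endpoints lie together in some bag; and for every vertex, the bags containing it form a connected subtree. Here bags containing vertex 0 are not connected in the tree, so the decomposition is invalid.

No — bags containing vertex 0 are not connected in the tree.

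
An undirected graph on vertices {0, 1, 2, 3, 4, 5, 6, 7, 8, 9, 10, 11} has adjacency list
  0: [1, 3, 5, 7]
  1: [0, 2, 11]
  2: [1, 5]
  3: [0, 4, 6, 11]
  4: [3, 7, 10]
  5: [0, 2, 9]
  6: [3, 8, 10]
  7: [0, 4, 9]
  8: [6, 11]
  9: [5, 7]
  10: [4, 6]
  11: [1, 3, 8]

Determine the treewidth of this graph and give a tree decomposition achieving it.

Each bag holds 4 vertices, so the decomposition has width 3, which upper-bounds the treewidth. For the lower bound: the 4 vertex sets {2,5,9}, {1}, {0}, {3,4,7,11} are disjoint, each induces a connected subgraph, and every pair is joined by at least one edge of G. Contracting each set to a single vertex therefore yields K_{4} as a minor, and since treewidth is minor-monotone, tw(G) ≥ tw(K_{4}) = 3. Combining the bounds, tw(G) = 3.

Treewidth 3.
One optimal decomposition is:
Bags: B1 = {1, 2, 5, 9}  B2 = {0, 1, 5, 9}  B3 = {0, 1, 7, 9}  B4 = {0, 1, 7, 11}  B5 = {0, 3, 7, 11}  B6 = {3, 4, 7, 11}  B7 = {3, 4, 8, 11}  B8 = {3, 4, 6, 8}  B9 = {4, 6, 8, 10}
Tree: B1–B2, B2–B3, B3–B4, B4–B5, B5–B6, B6–B7, B7–B8, B8–B9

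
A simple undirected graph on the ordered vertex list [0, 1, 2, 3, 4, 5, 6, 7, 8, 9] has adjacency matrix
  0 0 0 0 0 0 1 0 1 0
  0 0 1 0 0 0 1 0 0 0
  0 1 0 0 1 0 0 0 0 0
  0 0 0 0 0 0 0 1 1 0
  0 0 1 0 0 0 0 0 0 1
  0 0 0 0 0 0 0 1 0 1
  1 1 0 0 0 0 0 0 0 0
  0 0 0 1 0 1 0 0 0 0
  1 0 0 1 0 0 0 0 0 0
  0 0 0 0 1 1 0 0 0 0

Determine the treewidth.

2

A width-2 tree decomposition is:
Bags: B1 = {0, 3, 8}  B2 = {0, 3, 6}  B3 = {1, 3, 6}  B4 = {1, 2, 3}  B5 = {2, 3, 4}  B6 = {3, 4, 9}  B7 = {3, 5, 9}  B8 = {3, 5, 7}
Tree: B1–B2, B2–B3, B3–B4, B4–B5, B5–B6, B6–B7, B7–B8
Every bag has size at most 3, so the width is 3 − 1 = 2 and tw(G) ≤ 2. Since 3–8–0–6–1–2–4–9–5–7–3 is a cycle in G, G is not acyclic. Forests are exactly the graphs of treewidth ≤ 1, so tw(G) ≥ 2. Therefore the treewidth is 2.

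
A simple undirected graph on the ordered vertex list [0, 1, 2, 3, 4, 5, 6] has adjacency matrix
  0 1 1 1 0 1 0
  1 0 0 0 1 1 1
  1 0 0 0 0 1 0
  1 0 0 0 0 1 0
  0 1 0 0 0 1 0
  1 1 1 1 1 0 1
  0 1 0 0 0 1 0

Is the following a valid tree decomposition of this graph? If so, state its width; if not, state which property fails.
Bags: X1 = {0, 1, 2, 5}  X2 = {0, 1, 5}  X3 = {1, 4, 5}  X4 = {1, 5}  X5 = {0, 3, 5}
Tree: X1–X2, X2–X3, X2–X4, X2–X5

A tree decomposition must satisfy three properties: every vertex lies in some bag; for every edge, both endpoints lie together in some bag; and for every vertex, the bags containing it form a connected subtree. Here vertex 6 appears in no bag, so the decomposition is invalid.

No — vertex 6 appears in no bag.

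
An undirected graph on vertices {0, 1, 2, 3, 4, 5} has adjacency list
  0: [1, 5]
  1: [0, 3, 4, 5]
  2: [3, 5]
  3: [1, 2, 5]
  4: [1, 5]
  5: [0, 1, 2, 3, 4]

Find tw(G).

2

A width-2 tree decomposition is:
Bags: B1 = {1, 4, 5}  B2 = {1, 3, 5}  B3 = {0, 1, 5}  B4 = {2, 3, 5}
Tree: B1–B2, B1–B3, B2–B4
Every bag has size at most 3, so the width is 3 − 1 = 2 and tw(G) ≤ 2. For the lower bound, the 3 vertices {0, 1, 5} are pairwise adjacent, and any tree decomposition puts a clique entirely inside one bag — forcing width ≥ 2. Hence tw(G) = 2 exactly.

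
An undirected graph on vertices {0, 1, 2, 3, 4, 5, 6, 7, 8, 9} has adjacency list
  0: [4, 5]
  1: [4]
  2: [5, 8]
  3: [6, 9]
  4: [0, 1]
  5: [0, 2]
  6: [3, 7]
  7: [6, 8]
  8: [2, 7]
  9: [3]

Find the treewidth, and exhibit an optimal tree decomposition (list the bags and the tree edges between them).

The largest bag has 2 vertices, giving width 1; this decomposition certifies tw(G) ≤ 1. G has an edge, so its treewidth is at least 1. Combining the bounds, tw(G) = 1.

Treewidth 1.
One optimal decomposition is:
Bags: B1 = {3, 9}  B2 = {3, 6}  B3 = {6, 7}  B4 = {7, 8}  B5 = {2, 8}  B6 = {2, 5}  B7 = {0, 5}  B8 = {0, 4}  B9 = {1, 4}
Tree: B1–B2, B2–B3, B3–B4, B4–B5, B5–B6, B6–B7, B7–B8, B8–B9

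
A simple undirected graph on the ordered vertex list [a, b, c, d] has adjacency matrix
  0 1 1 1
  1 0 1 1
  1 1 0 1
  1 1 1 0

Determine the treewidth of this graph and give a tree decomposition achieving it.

A single bag containing all 4 vertices is trivially a valid decomposition of width 3. For the lower bound, the 4 vertices {a, b, c, d} are pairwise adjacent, and any tree decomposition puts a clique entirely inside one bag — forcing width ≥ 3. Combining the bounds, tw(G) = 3.

Treewidth 3.
Bags: B1 = {a, b, c, d}
Tree: (single bag)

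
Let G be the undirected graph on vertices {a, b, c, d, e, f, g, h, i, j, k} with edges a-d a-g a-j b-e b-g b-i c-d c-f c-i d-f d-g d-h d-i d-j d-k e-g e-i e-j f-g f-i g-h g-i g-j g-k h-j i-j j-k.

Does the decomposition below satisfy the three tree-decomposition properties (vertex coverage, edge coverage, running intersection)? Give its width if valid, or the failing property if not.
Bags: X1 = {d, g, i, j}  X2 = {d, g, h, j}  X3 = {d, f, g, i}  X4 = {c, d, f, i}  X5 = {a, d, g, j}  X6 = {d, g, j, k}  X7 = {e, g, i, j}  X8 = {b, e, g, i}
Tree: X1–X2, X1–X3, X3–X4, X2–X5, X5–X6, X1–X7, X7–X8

Yes; width 3.

Vertex coverage: the bags together contain {a, b, c, d, e, f, g, h, i, j, k}, the full vertex set. Edge coverage: each edge of G has both endpoints in at least one bag. Running intersection: for every vertex, the bags containing it form a connected subtree. All three properties hold, so this is a valid tree decomposition of width max|bag| − 1 = 3, and hence tw(G) ≤ 3.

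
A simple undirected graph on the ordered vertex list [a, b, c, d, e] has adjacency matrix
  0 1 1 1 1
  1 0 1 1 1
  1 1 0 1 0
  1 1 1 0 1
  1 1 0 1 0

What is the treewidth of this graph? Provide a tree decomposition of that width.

Treewidth 3.
One optimal decomposition is:
Bags: B1 = {a, b, c, d}  B2 = {a, b, d, e}
Tree: B1–B2

The largest bag has 4 vertices, giving width 3; this decomposition certifies tw(G) ≤ 3. On the other hand G contains the 4-clique {a, b, d, e}. A clique must lie in a single bag of any decomposition, so no decomposition can have width below 3. Therefore the treewidth is 3.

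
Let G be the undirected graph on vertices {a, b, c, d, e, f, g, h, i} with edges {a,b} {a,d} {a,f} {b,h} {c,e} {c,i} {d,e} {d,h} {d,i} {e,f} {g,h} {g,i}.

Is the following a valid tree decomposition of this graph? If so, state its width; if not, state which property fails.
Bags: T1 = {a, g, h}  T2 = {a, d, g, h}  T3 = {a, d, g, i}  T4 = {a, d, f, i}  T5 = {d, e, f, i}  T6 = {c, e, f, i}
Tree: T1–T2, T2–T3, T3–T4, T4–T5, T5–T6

A tree decomposition must satisfy three properties: every vertex lies in some bag; for every edge, both endpoints lie together in some bag; and for every vertex, the bags containing it form a connected subtree. Here vertex b appears in no bag, so the decomposition is invalid.

No — vertex b appears in no bag.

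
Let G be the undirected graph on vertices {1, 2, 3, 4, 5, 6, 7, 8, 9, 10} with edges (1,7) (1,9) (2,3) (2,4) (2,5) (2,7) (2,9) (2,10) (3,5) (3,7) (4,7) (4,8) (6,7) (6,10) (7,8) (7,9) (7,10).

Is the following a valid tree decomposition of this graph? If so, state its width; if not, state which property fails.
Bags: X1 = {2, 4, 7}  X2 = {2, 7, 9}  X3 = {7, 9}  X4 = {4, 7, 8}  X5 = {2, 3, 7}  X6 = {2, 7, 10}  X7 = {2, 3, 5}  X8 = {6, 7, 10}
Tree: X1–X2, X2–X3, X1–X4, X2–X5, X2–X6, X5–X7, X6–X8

No — vertex 1 appears in no bag.

A tree decomposition must satisfy three properties: every vertex lies in some bag; for every edge, both endpoints lie together in some bag; and for every vertex, the bags containing it form a connected subtree. Here vertex 1 appears in no bag, so the decomposition is invalid.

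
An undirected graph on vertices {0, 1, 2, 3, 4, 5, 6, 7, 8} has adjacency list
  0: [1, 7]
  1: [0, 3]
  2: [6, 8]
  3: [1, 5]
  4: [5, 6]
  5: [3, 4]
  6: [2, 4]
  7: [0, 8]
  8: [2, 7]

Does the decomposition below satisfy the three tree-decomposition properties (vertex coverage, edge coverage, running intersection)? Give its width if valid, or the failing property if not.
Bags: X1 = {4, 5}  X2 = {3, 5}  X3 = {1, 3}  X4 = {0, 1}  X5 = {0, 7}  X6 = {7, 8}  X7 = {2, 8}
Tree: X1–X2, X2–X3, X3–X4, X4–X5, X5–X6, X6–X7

A tree decomposition must satisfy three properties: every vertex lies in some bag; for every edge, both endpoints lie together in some bag; and for every vertex, the bags containing it form a connected subtree. Here vertex 6 appears in no bag, so the decomposition is invalid.

No — vertex 6 appears in no bag.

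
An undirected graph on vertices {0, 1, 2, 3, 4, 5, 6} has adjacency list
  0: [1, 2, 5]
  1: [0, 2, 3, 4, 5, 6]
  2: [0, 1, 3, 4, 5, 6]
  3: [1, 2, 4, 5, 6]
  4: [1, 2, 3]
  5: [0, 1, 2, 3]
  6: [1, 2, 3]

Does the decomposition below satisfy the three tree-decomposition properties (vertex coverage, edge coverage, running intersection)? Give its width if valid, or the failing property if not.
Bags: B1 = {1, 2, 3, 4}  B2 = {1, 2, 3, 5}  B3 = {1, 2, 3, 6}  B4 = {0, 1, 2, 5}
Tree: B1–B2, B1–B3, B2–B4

Yes; width 3.

Vertex coverage: the bags together contain {0, 1, 2, 3, 4, 5, 6}, the full vertex set. Edge coverage: each edge of G has both endpoints in at least one bag. Running intersection: for every vertex, the bags containing it form a connected subtree. All three properties hold, so this is a valid tree decomposition of width max|bag| − 1 = 3, and hence tw(G) ≤ 3.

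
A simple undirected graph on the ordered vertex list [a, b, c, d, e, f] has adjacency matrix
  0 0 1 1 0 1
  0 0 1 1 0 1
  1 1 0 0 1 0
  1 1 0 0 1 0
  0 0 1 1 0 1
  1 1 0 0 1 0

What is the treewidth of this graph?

A width-3 tree decomposition is:
Bags: B1 = {a, b, c, e}  B2 = {a, b, e, f}  B3 = {a, b, d, e}
Tree: B1–B2, B2–B3
Each bag holds 4 vertices, so the decomposition has width 3, which upper-bounds the treewidth. For the lower bound: the 4 vertex sets {c,e}, {b,f}, {a}, {d} are disjoint, each induces a connected subgraph, and every pair is joined by at least one edge of G. Contracting each set to a single vertex therefore yields K_{4} as a minor, and since treewidth is minor-monotone, tw(G) ≥ tw(K_{4}) = 3. The upper and lower bounds meet at 3, so that is the treewidth.

3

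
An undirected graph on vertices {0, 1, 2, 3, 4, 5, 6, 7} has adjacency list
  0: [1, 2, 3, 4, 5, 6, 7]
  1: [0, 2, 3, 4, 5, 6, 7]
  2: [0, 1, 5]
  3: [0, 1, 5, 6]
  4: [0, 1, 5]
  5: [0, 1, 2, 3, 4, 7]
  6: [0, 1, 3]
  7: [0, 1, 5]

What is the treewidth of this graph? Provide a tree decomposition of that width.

Each bag holds 4 vertices, so the decomposition has width 3, which upper-bounds the treewidth. Conversely, {0, 1, 2, 5} is a clique of size 4, and the vertices of any clique must share a bag in every tree decomposition; so some bag has ≥ 4 vertices and tw(G) ≥ 3. Therefore the treewidth is 3.

Treewidth 3.
One such decomposition:
Bags: B1 = {0, 1, 3, 5}  B2 = {0, 1, 3, 6}  B3 = {0, 1, 2, 5}  B4 = {0, 1, 5, 7}  B5 = {0, 1, 4, 5}
Tree: B1–B2, B1–B3, B3–B4, B4–B5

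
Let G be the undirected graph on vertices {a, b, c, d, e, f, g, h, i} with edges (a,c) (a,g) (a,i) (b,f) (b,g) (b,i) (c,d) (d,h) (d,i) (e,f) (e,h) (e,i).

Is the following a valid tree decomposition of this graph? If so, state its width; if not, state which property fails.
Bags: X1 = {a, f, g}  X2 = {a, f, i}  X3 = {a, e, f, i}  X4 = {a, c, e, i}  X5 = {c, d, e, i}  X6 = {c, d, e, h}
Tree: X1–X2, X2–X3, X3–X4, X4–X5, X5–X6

No — vertex b appears in no bag.

A tree decomposition must satisfy three properties: every vertex lies in some bag; for every edge, both endpoints lie together in some bag; and for every vertex, the bags containing it form a connected subtree. Here vertex b appears in no bag, so the decomposition is invalid.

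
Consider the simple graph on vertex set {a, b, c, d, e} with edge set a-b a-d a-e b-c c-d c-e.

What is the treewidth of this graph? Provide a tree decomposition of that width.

The largest bag has 3 vertices, giving width 2; this decomposition certifies tw(G) ≤ 2. For the lower bound, G contains the cycle e–c–b–a–e, so G is not a forest; only forests have treewidth ≤ 1, hence tw(G) ≥ 2. Hence tw(G) = 2 exactly.

Treewidth 2.
One such decomposition:
Bags: B1 = {a, c, e}  B2 = {a, b, c}  B3 = {a, c, d}
Tree: B1–B2, B2–B3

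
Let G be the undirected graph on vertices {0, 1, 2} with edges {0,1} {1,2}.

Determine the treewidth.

A width-1 tree decomposition is:
Bags: B1 = {1, 2}  B2 = {0, 1}
Tree: B1–B2
Each bag holds 2 vertices, so the decomposition has width 1, which upper-bounds the treewidth. G has an edge, so its treewidth is at least 1. Hence tw(G) = 1 exactly.

1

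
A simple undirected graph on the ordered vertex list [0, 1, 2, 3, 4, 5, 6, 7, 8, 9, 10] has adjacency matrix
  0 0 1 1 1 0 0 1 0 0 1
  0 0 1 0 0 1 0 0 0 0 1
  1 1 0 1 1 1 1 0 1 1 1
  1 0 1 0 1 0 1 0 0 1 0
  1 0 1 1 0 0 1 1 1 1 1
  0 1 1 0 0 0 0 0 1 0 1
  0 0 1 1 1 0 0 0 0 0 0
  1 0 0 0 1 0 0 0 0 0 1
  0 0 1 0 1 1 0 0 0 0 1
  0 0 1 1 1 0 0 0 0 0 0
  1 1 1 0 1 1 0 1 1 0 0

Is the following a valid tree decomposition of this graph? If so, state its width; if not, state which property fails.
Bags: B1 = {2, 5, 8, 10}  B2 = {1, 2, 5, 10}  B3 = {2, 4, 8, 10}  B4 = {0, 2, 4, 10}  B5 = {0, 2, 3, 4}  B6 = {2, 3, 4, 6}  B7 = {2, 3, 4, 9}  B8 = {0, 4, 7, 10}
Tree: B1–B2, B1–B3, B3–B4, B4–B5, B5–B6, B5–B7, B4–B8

Vertex coverage: the bags together contain {0, 1, 2, 3, 4, 5, 6, 7, 8, 9, 10}, the full vertex set. Edge coverage: each edge of G has both endpoints in at least one bag. Running intersection: for every vertex, the bags containing it form a connected subtree. All three properties hold, so this is a valid tree decomposition of width max|bag| − 1 = 3, and hence tw(G) ≤ 3.

Yes; width 3.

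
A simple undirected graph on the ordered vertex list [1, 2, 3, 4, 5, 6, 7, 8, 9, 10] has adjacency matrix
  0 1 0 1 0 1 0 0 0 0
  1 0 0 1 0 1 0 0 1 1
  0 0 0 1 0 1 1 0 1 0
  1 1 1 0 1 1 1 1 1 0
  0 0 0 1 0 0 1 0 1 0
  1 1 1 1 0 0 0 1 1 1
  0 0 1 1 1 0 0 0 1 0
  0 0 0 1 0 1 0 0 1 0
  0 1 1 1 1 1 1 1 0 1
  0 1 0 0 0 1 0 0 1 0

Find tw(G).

3

A width-3 tree decomposition is:
Bags: B1 = {4, 6, 8, 9}  B2 = {2, 4, 6, 9}  B3 = {1, 2, 4, 6}  B4 = {3, 4, 6, 9}  B5 = {3, 4, 7, 9}  B6 = {2, 6, 9, 10}  B7 = {4, 5, 7, 9}
Tree: B1–B2, B2–B3, B2–B4, B4–B5, B2–B6, B5–B7
Each bag holds 4 vertices, so the decomposition has width 3, which upper-bounds the treewidth. For the lower bound, the 4 vertices {2, 6, 9, 10} are pairwise adjacent, and any tree decomposition puts a clique entirely inside one bag — forcing width ≥ 3. Therefore the treewidth is 3.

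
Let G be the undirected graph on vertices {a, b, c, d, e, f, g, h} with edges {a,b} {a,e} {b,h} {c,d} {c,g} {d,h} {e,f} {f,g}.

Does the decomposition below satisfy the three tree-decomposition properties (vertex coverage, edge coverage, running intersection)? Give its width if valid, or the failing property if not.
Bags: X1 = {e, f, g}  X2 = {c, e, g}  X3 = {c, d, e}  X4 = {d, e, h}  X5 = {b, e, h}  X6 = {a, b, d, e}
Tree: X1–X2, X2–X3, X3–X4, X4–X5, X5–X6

A tree decomposition must satisfy three properties: every vertex lies in some bag; for every edge, both endpoints lie together in some bag; and for every vertex, the bags containing it form a connected subtree. Here bags containing vertex d are not connected in the tree, so the decomposition is invalid.

No — bags containing vertex d are not connected in the tree.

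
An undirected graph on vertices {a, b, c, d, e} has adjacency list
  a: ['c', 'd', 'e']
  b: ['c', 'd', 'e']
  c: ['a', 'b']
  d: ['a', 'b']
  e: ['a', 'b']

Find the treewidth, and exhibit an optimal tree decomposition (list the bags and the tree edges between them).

Every bag has size at most 3, so the width is 3 − 1 = 2 and tw(G) ≤ 2. For the lower bound, G contains the cycle d–b–e–a–d, so G is not a forest; only forests have treewidth ≤ 1, hence tw(G) ≥ 2. Hence tw(G) = 2 exactly.

Treewidth 2.
One such decomposition:
Bags: B1 = {a, b, d}  B2 = {a, b, e}  B3 = {a, b, c}
Tree: B1–B2, B2–B3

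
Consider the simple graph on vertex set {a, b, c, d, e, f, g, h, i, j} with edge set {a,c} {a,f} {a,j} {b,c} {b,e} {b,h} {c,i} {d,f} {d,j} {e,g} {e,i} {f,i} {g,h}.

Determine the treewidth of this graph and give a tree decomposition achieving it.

Treewidth 2.
One optimal decomposition is:
Bags: B1 = {a, d, j}  B2 = {a, d, f}  B3 = {a, c, f}  B4 = {c, f, i}  B5 = {b, c, i}  B6 = {b, e, i}  B7 = {b, e, h}  B8 = {e, g, h}
Tree: B1–B2, B2–B3, B3–B4, B4–B5, B5–B6, B6–B7, B7–B8

The largest bag has 3 vertices, giving width 2; this decomposition certifies tw(G) ≤ 2. The edges j–d–f–a–j form a cycle, so G is not a tree and its treewidth is at least 2. Combining the bounds, tw(G) = 2.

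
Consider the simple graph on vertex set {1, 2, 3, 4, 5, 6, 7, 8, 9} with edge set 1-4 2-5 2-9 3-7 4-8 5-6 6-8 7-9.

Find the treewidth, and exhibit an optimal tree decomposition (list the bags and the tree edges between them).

Treewidth 1.
Bags: B1 = {1, 4}  B2 = {4, 8}  B3 = {6, 8}  B4 = {5, 6}  B5 = {2, 5}  B6 = {2, 9}  B7 = {7, 9}  B8 = {3, 7}
Tree: B1–B2, B2–B3, B3–B4, B4–B5, B5–B6, B6–B7, B7–B8

The largest bag has 2 vertices, giving width 1; this decomposition certifies tw(G) ≤ 1. Since G has at least one edge (e.g. 1–4), it is not an edgeless graph, so tw(G) ≥ 1. Hence tw(G) = 1 exactly.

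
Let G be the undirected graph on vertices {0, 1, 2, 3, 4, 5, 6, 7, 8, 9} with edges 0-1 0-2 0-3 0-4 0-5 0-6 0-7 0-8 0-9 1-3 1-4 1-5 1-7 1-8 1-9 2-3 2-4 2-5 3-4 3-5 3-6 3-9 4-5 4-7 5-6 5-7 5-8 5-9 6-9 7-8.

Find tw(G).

4

A width-4 tree decomposition is:
Bags: B1 = {0, 1, 3, 4, 5}  B2 = {0, 1, 3, 5, 9}  B3 = {0, 1, 4, 5, 7}  B4 = {0, 1, 5, 7, 8}  B5 = {0, 2, 3, 4, 5}  B6 = {0, 3, 5, 6, 9}
Tree: B1–B2, B1–B3, B3–B4, B1–B5, B2–B6
The largest bag has 5 vertices, giving width 4; this decomposition certifies tw(G) ≤ 4. Conversely, {0, 1, 5, 7, 8} is a clique of size 5, and the vertices of any clique must share a bag in every tree decomposition; so some bag has ≥ 5 vertices and tw(G) ≥ 4. The upper and lower bounds meet at 4, so that is the treewidth.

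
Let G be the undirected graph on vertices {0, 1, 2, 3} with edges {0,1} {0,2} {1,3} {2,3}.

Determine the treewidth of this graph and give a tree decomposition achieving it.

Treewidth 2.
One such decomposition:
Bags: B1 = {1, 2, 3}  B2 = {0, 1, 2}
Tree: B1–B2

Each bag holds 3 vertices, so the decomposition has width 2, which upper-bounds the treewidth. Since 2–3–1–0–2 is a cycle in G, G is not acyclic. Forests are exactly the graphs of treewidth ≤ 1, so tw(G) ≥ 2. Combining the bounds, tw(G) = 2.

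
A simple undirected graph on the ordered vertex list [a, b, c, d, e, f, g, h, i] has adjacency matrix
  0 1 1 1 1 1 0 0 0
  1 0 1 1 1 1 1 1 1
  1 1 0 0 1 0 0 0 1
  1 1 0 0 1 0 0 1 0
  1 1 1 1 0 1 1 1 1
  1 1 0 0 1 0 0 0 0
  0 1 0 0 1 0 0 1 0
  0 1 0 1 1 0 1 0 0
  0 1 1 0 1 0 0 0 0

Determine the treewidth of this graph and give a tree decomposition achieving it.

The largest bag has 4 vertices, giving width 3; this decomposition certifies tw(G) ≤ 3. On the other hand G contains the 4-clique {b, e, g, h}. A clique must lie in a single bag of any decomposition, so no decomposition can have width below 3. Therefore the treewidth is 3.

Treewidth 3.
One such decomposition:
Bags: B1 = {a, b, c, e}  B2 = {a, b, e, f}  B3 = {a, b, d, e}  B4 = {b, d, e, h}  B5 = {b, e, g, h}  B6 = {b, c, e, i}
Tree: B1–B2, B2–B3, B3–B4, B4–B5, B1–B6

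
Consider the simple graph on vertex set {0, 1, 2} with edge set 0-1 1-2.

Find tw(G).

A width-1 tree decomposition is:
Bags: B1 = {0, 1}  B2 = {1, 2}
Tree: B1–B2
The largest bag has 2 vertices, giving width 1; this decomposition certifies tw(G) ≤ 1. Since G has at least one edge (e.g. 0–1), it is not an edgeless graph, so tw(G) ≥ 1. Hence tw(G) = 1 exactly.

1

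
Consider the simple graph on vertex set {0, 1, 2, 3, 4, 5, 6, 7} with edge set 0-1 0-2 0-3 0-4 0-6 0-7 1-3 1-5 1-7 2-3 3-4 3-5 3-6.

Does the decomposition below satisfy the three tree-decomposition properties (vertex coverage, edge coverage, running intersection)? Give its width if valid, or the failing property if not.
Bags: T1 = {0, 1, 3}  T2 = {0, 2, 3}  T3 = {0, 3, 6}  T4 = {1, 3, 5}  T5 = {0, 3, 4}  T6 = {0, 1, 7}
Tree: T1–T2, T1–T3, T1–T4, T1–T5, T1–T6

Yes; width 2.

Vertex coverage: the bags together contain {0, 1, 2, 3, 4, 5, 6, 7}, the full vertex set. Edge coverage: each edge of G has both endpoints in at least one bag. Running intersection: for every vertex, the bags containing it form a connected subtree. All three properties hold, so this is a valid tree decomposition of width max|bag| − 1 = 2, and hence tw(G) ≤ 2.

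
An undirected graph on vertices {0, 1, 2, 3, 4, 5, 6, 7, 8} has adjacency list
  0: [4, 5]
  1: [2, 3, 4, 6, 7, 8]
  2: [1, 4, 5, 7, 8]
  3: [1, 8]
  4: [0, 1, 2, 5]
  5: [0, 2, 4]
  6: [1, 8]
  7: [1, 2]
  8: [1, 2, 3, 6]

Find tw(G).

2

A width-2 tree decomposition is:
Bags: B1 = {2, 4, 5}  B2 = {1, 2, 4}  B3 = {1, 2, 7}  B4 = {1, 2, 8}  B5 = {1, 3, 8}  B6 = {1, 6, 8}  B7 = {0, 4, 5}
Tree: B1–B2, B2–B3, B3–B4, B4–B5, B5–B6, B1–B7
Each bag holds 3 vertices, so the decomposition has width 2, which upper-bounds the treewidth. Conversely, {0, 4, 5} is a clique of size 3, and the vertices of any clique must share a bag in every tree decomposition; so some bag has ≥ 3 vertices and tw(G) ≥ 2. Hence tw(G) = 2 exactly.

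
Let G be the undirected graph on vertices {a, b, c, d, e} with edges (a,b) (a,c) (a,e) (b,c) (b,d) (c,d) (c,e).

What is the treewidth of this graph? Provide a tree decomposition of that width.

The largest bag has 3 vertices, giving width 2; this decomposition certifies tw(G) ≤ 2. On the other hand G contains the 3-clique {b, c, d}. A clique must lie in a single bag of any decomposition, so no decomposition can have width below 2. Combining the bounds, tw(G) = 2.

Treewidth 2.
Bags: B1 = {a, b, c}  B2 = {a, c, e}  B3 = {b, c, d}
Tree: B1–B2, B1–B3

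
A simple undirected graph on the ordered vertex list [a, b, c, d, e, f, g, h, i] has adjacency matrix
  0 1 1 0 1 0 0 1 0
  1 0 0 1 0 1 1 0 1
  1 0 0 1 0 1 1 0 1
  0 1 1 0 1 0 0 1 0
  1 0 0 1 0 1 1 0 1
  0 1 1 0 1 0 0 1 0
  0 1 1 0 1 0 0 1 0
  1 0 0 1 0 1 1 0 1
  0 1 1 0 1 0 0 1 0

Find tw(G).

A width-4 tree decomposition is:
Bags: B1 = {b, c, e, f, h}  B2 = {a, b, c, e, h}  B3 = {b, c, d, e, h}  B4 = {b, c, e, h, i}  B5 = {b, c, e, g, h}
Tree: B1–B2, B2–B3, B3–B4, B4–B5
Each bag holds 5 vertices, so the decomposition has width 4, which upper-bounds the treewidth. For the lower bound: the 5 vertex sets {f,h}, {a,e}, {c,d}, {b}, {i} are disjoint, each induces a connected subgraph, and every pair is joined by at least one edge of G. Contracting each set to a single vertex therefore yields K_{5} as a minor, and since treewidth is minor-monotone, tw(G) ≥ tw(K_{5}) = 4. Combining the bounds, tw(G) = 4.

4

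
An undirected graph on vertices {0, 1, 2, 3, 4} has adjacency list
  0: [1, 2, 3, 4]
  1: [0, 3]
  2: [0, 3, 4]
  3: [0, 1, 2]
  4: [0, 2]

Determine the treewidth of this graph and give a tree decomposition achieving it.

Treewidth 2.
One such decomposition:
Bags: B1 = {0, 1, 3}  B2 = {0, 2, 3}  B3 = {0, 2, 4}
Tree: B1–B2, B2–B3

Each bag holds 3 vertices, so the decomposition has width 2, which upper-bounds the treewidth. Conversely, {0, 1, 3} is a clique of size 3, and the vertices of any clique must share a bag in every tree decomposition; so some bag has ≥ 3 vertices and tw(G) ≥ 2. Hence tw(G) = 2 exactly.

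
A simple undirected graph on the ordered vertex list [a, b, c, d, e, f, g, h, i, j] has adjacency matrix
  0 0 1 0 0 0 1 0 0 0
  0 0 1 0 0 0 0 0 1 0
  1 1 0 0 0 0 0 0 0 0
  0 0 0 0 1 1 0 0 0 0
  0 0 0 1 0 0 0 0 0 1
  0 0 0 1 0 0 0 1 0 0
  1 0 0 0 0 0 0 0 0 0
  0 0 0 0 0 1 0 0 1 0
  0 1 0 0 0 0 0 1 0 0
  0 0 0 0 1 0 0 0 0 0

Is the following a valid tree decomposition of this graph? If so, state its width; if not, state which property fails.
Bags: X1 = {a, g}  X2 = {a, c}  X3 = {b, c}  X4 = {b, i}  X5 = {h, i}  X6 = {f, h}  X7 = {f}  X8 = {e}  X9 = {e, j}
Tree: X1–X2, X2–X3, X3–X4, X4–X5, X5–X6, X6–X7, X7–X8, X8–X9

A tree decomposition must satisfy three properties: every vertex lies in some bag; for every edge, both endpoints lie together in some bag; and for every vertex, the bags containing it form a connected subtree. Here vertex d appears in no bag, so the decomposition is invalid.

No — vertex d appears in no bag.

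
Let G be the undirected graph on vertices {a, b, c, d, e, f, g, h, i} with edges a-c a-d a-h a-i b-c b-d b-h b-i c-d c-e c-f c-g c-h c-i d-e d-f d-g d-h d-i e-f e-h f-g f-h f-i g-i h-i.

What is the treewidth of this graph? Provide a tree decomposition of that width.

The largest bag has 5 vertices, giving width 4; this decomposition certifies tw(G) ≤ 4. On the other hand G contains the 5-clique {c, d, f, g, i}. A clique must lie in a single bag of any decomposition, so no decomposition can have width below 4. Therefore the treewidth is 4.

Treewidth 4.
Bags: B1 = {a, c, d, h, i}  B2 = {b, c, d, h, i}  B3 = {c, d, f, h, i}  B4 = {c, d, e, f, h}  B5 = {c, d, f, g, i}
Tree: B1–B2, B1–B3, B3–B4, B3–B5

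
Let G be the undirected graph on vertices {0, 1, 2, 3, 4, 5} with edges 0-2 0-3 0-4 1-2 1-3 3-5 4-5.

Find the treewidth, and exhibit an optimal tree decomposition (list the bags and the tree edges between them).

The largest bag has 3 vertices, giving width 2; this decomposition certifies tw(G) ≤ 2. The edges 2–1–3–0–2 form a cycle, so G is not a tree and its treewidth is at least 2. Hence tw(G) = 2 exactly.

Treewidth 2.
One optimal decomposition is:
Bags: B1 = {0, 1, 2}  B2 = {0, 1, 3}  B3 = {0, 3, 4}  B4 = {3, 4, 5}
Tree: B1–B2, B2–B3, B3–B4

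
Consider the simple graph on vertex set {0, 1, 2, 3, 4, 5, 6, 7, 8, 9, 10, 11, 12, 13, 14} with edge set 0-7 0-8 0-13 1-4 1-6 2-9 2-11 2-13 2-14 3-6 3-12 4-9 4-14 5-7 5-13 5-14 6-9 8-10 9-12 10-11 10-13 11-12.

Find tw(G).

A width-3 tree decomposition is:
Bags: B1 = {0, 5, 7, 8}  B2 = {0, 5, 8, 13}  B3 = {5, 8, 10, 13}  B4 = {5, 10, 13, 14}  B5 = {2, 10, 13, 14}  B6 = {2, 10, 11, 14}  B7 = {2, 4, 11, 14}  B8 = {2, 4, 9, 11}  B9 = {4, 9, 11, 12}  B10 = {1, 4, 9, 12}  B11 = {1, 6, 9, 12}  B12 = {1, 3, 6, 12}
Tree: B1–B2, B2–B3, B3–B4, B4–B5, B5–B6, B6–B7, B7–B8, B8–B9, B9–B10, B10–B11, B11–B12
Every bag has size at most 4, so the width is 4 − 1 = 3 and tw(G) ≤ 3. For the lower bound: the 4 vertex sets {0,7,8}, {5}, {13}, {2,10,11,14} are disjoint, each induces a connected subgraph, and every pair is joined by at least one edge of G. Contracting each set to a single vertex therefore yields K_{4} as a minor, and since treewidth is minor-monotone, tw(G) ≥ tw(K_{4}) = 3. Combining the bounds, tw(G) = 3.

3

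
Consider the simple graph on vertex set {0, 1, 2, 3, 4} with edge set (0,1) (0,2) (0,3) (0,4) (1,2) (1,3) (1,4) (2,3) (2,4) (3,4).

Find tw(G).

4

A width-4 tree decomposition is:
Bags: B1 = {0, 1, 2, 3, 4}
Tree: (single bag)
A single bag containing all 5 vertices is trivially a valid decomposition of width 4. For the lower bound, the 5 vertices {0, 1, 2, 3, 4} are pairwise adjacent, and any tree decomposition puts a clique entirely inside one bag — forcing width ≥ 4. Hence tw(G) = 4 exactly.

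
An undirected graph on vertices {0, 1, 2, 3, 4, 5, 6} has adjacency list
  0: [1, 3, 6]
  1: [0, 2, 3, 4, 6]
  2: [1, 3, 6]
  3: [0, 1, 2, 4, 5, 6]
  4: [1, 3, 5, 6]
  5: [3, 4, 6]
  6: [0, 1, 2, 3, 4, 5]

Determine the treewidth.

3

A width-3 tree decomposition is:
Bags: B1 = {1, 3, 4, 6}  B2 = {0, 1, 3, 6}  B3 = {3, 4, 5, 6}  B4 = {1, 2, 3, 6}
Tree: B1–B2, B1–B3, B2–B4
Every bag has size at most 4, so the width is 4 − 1 = 3 and tw(G) ≤ 3. For the lower bound, the 4 vertices {0, 1, 3, 6} are pairwise adjacent, and any tree decomposition puts a clique entirely inside one bag — forcing width ≥ 3. Therefore the treewidth is 3.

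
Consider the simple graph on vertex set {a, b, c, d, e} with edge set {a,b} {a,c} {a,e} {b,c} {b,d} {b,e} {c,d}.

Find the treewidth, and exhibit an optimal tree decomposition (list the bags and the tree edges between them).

The largest bag has 3 vertices, giving width 2; this decomposition certifies tw(G) ≤ 2. On the other hand G contains the 3-clique {a, b, e}. A clique must lie in a single bag of any decomposition, so no decomposition can have width below 2. Combining the bounds, tw(G) = 2.

Treewidth 2.
Bags: B1 = {a, b, c}  B2 = {b, c, d}  B3 = {a, b, e}
Tree: B1–B2, B1–B3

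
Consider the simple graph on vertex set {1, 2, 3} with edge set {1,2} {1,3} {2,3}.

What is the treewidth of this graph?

A width-2 tree decomposition is:
Bags: B1 = {1, 2, 3}
Tree: (single bag)
With just one bag of size 3, the width is 3 − 1 = 2, so tw(G) ≤ 2. On the other hand G contains the 3-clique {1, 2, 3}. A clique must lie in a single bag of any decomposition, so no decomposition can have width below 2. Combining the bounds, tw(G) = 2.

2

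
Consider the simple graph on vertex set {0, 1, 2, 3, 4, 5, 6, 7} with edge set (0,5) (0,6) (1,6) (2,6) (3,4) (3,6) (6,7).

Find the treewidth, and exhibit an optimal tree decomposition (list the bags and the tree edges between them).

The largest bag has 2 vertices, giving width 1; this decomposition certifies tw(G) ≤ 1. Any graph with an edge has treewidth ≥ 1, and G has the edge 1–6. Combining the bounds, tw(G) = 1.

Treewidth 1.
Bags: B1 = {1, 6}  B2 = {2, 6}  B3 = {3, 6}  B4 = {3, 4}  B5 = {0, 6}  B6 = {0, 5}  B7 = {6, 7}
Tree: B1–B2, B2–B3, B3–B4, B3–B5, B5–B6, B5–B7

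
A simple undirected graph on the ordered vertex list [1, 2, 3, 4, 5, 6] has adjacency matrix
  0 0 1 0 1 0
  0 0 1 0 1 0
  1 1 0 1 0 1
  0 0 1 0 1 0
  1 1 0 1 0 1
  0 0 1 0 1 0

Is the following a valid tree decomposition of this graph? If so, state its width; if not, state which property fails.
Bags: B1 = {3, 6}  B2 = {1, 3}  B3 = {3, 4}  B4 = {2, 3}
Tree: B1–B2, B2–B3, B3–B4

No — vertex 5 appears in no bag.

A tree decomposition must satisfy three properties: every vertex lies in some bag; for every edge, both endpoints lie together in some bag; and for every vertex, the bags containing it form a connected subtree. Here vertex 5 appears in no bag, so the decomposition is invalid.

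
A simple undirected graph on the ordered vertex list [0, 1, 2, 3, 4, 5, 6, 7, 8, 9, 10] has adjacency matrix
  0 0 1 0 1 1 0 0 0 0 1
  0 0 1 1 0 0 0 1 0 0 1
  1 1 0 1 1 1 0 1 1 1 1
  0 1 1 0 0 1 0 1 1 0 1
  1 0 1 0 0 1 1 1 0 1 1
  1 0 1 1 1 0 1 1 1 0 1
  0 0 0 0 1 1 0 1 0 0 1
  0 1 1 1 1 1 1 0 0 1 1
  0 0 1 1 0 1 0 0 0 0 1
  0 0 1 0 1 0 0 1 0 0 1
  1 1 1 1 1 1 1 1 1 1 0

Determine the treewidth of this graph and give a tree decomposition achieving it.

Each bag holds 5 vertices, so the decomposition has width 4, which upper-bounds the treewidth. Conversely, {1, 2, 3, 7, 10} is a clique of size 5, and the vertices of any clique must share a bag in every tree decomposition; so some bag has ≥ 5 vertices and tw(G) ≥ 4. Therefore the treewidth is 4.

Treewidth 4.
One such decomposition:
Bags: B1 = {2, 3, 5, 7, 10}  B2 = {2, 4, 5, 7, 10}  B3 = {2, 4, 7, 9, 10}  B4 = {0, 2, 4, 5, 10}  B5 = {2, 3, 5, 8, 10}  B6 = {1, 2, 3, 7, 10}  B7 = {4, 5, 6, 7, 10}
Tree: B1–B2, B2–B3, B2–B4, B1–B5, B1–B6, B2–B7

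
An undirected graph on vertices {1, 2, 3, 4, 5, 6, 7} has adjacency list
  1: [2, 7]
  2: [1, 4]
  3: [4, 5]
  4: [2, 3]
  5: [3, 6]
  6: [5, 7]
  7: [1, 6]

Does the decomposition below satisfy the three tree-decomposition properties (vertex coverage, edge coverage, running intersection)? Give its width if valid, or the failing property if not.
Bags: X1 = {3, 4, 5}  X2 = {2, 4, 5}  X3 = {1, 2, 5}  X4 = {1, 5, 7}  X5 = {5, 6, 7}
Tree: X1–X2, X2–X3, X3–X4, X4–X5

Yes; width 2.

Vertex coverage: the bags together contain {1, 2, 3, 4, 5, 6, 7}, the full vertex set. Edge coverage: each edge of G has both endpoints in at least one bag. Running intersection: for every vertex, the bags containing it form a connected subtree. All three properties hold, so this is a valid tree decomposition of width max|bag| − 1 = 2, and hence tw(G) ≤ 2.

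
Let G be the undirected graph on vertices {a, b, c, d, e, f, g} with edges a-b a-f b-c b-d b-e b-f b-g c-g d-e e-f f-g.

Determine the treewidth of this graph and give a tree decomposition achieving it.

Treewidth 2.
One such decomposition:
Bags: B1 = {b, c, g}  B2 = {b, f, g}  B3 = {a, b, f}  B4 = {b, e, f}  B5 = {b, d, e}
Tree: B1–B2, B2–B3, B3–B4, B4–B5

The largest bag has 3 vertices, giving width 2; this decomposition certifies tw(G) ≤ 2. Conversely, {b, d, e} is a clique of size 3, and the vertices of any clique must share a bag in every tree decomposition; so some bag has ≥ 3 vertices and tw(G) ≥ 2. The upper and lower bounds meet at 2, so that is the treewidth.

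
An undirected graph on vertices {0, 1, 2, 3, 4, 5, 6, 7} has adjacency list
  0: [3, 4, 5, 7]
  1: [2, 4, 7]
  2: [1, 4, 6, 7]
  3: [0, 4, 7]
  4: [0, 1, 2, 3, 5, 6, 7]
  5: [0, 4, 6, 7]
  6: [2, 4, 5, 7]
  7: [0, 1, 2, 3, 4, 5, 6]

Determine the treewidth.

A width-3 tree decomposition is:
Bags: B1 = {2, 4, 6, 7}  B2 = {4, 5, 6, 7}  B3 = {0, 4, 5, 7}  B4 = {1, 2, 4, 7}  B5 = {0, 3, 4, 7}
Tree: B1–B2, B2–B3, B1–B4, B3–B5
The largest bag has 4 vertices, giving width 3; this decomposition certifies tw(G) ≤ 3. Conversely, {0, 3, 4, 7} is a clique of size 4, and the vertices of any clique must share a bag in every tree decomposition; so some bag has ≥ 4 vertices and tw(G) ≥ 3. The upper and lower bounds meet at 3, so that is the treewidth.

3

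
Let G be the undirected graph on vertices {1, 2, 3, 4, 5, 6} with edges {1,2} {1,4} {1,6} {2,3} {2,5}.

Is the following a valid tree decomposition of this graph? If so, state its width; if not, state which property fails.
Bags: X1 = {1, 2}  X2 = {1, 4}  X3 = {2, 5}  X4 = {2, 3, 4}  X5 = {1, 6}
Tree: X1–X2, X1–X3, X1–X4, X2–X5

No — bags containing vertex 4 are not connected in the tree.

A tree decomposition must satisfy three properties: every vertex lies in some bag; for every edge, both endpoints lie together in some bag; and for every vertex, the bags containing it form a connected subtree. Here bags containing vertex 4 are not connected in the tree, so the decomposition is invalid.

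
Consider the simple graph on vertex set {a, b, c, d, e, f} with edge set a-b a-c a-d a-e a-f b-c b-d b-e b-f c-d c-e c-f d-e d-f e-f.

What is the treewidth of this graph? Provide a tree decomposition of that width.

Treewidth 5.
One optimal decomposition is:
Bags: B1 = {a, b, c, d, e, f}
Tree: (single bag)

A single bag containing all 6 vertices is trivially a valid decomposition of width 5. On the other hand G contains the 6-clique {a, b, c, d, e, f}. A clique must lie in a single bag of any decomposition, so no decomposition can have width below 5. Combining the bounds, tw(G) = 5.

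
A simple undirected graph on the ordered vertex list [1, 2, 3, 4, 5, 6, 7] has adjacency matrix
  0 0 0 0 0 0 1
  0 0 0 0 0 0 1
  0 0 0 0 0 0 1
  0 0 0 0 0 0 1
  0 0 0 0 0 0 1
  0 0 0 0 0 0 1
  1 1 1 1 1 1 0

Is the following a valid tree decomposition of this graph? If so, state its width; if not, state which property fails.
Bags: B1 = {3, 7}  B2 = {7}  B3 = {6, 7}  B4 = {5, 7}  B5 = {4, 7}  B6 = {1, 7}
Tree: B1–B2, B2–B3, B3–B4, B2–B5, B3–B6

A tree decomposition must satisfy three properties: every vertex lies in some bag; for every edge, both endpoints lie together in some bag; and for every vertex, the bags containing it form a connected subtree. Here vertex 2 appears in no bag, so the decomposition is invalid.

No — vertex 2 appears in no bag.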